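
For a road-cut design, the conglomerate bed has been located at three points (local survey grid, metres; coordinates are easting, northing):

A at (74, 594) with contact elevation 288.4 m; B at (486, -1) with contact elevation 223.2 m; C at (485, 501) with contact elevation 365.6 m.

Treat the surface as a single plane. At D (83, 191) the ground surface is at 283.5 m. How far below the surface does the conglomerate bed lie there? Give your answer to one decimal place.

107.4 m

Two edge vectors: A→B = (412, -595, -65.2), A→C = (411, -93, 77.2).
Normal n = (A→B) × (A→C) = (-51997.6, -58603.6, 206229).
So ∂z/∂easting = −n_x/n_z = 0.25214 and ∂z/∂northing = −n_y/n_z = 0.28417.
Intercept c from A: 288.4 − 18.66 − 168.80 = 100.95.
At (83, 191): z_contact = 20.93 + 54.28 + 100.95 = 176.15 m.
Depth below ground = 283.5 − 176.15 = 107.4 m.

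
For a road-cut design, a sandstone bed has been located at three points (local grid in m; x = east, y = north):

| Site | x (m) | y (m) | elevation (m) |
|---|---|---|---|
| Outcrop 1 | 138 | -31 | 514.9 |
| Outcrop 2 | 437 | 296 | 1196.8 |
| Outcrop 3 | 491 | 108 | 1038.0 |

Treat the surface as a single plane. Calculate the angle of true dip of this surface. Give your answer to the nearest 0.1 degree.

Two edge vectors: Outcrop 1→Outcrop 2 = (299, 327, 681.9), Outcrop 1→Outcrop 3 = (353, 139, 523.1).
Normal n = (Outcrop 1→Outcrop 2) × (Outcrop 1→Outcrop 3) = (76269.6, 84303.8, -73870).
So ∂z/∂x = −n_x/n_z = 1.03248 and ∂z/∂y = −n_y/n_z = 1.14125.
Gradient magnitude |∇z| = √(a² + b²) = √(1.06602 + 1.30244) = 1.53898.
True dip = arctan(1.53898) = 57.0°, dipping toward SW (azimuth ≈ 222°).

57.0°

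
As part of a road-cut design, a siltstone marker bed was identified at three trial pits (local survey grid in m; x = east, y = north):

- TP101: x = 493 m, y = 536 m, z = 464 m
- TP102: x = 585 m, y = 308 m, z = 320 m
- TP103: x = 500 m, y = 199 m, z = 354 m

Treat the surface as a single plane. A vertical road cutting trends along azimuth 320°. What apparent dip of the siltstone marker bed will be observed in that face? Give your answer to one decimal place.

36.9°

Let the plane be z = a·x + b·y + c.
TP102−TP101: 92a − 228b = −144;  TP103−TP101: 7a − 337b = −110.
Solving gives a = −0.79733, b = 0.30985.
Unit vector along 320° is (sin 320°, cos 320°) = (-0.6428, 0.7660).
Slope in that direction = a·(-0.6428) + b·(0.7660) = 0.74987.
Apparent dip = arctan|0.74987| = 36.9° (true dip is 40.5°, so apparent ≤ true as expected).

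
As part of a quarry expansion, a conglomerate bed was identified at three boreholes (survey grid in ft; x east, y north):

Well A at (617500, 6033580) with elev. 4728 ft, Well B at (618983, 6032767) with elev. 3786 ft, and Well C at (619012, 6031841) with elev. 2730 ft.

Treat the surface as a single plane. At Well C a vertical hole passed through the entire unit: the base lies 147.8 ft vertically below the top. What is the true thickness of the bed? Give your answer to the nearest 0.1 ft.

97.5 ft

Two edge vectors: Well A→Well B = (1483, -813, -942), Well A→Well C = (1512, -1739, -1998).
Normal n = (Well A→Well B) × (Well A→Well C) = (-13764, 1538730, -1349681).
So ∂z/∂x = −n_x/n_z = −0.01020 and ∂z/∂y = −n_y/n_z = 1.14007.
|∇z| = √(a²+b²) = 1.14012, so dip δ = arctan(1.14012) = 48.75°.
True thickness = vertical thickness × cos δ = 147.8 × cos 48.75° = 97.5 ft.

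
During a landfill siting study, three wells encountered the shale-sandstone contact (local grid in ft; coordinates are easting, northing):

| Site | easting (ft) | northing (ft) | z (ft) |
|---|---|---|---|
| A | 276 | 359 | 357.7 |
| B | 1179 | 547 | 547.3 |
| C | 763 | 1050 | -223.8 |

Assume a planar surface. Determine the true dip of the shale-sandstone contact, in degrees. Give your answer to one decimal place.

51.2°

Let the plane be z = a·easting + b·northing + c.
B−A: 903a + 188b = 189.6;  C−A: 487a + 691b = −581.5.
Solving gives a = 0.45140, b = −1.15967.
Gradient magnitude |∇z| = √(a² + b²) = √(0.20377 + 1.34484) = 1.24443.
True dip = arctan(1.24443) = 51.2°, dipping toward NNW (azimuth ≈ 339°).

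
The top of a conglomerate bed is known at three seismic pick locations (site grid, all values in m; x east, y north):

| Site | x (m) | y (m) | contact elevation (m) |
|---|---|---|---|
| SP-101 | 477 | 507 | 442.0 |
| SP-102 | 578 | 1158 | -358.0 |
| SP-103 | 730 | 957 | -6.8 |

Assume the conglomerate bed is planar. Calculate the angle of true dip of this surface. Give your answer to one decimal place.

Two edge vectors: SP-101→SP-102 = (101, 651, -800), SP-101→SP-103 = (253, 450, -448.8).
Normal n = (SP-101→SP-102) × (SP-101→SP-103) = (67831.2, -157071.2, -119253).
So ∂z/∂x = −n_x/n_z = 0.56880 and ∂z/∂y = −n_y/n_z = −1.31713.
Gradient magnitude |∇z| = √(a² + b²) = √(0.32353 + 1.73482) = 1.43470.
True dip = arctan(1.43470) = 55.1°, dipping toward NNW (azimuth ≈ 337°).

55.1°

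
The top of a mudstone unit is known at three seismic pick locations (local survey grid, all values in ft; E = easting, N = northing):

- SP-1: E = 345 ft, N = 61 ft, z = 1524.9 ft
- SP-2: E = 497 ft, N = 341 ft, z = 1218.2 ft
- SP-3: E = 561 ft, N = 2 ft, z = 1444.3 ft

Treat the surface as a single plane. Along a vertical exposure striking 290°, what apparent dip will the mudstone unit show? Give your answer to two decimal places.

Let the plane be z = a·E + b·N + c.
SP-2−SP-1: 152a + 280b = −306.7;  SP-3−SP-1: 216a − 59b = −80.6.
Solving gives a = −0.58552, b = −0.77750.
Unit vector along 290° is (sin 290°, cos 290°) = (-0.9397, 0.3420).
Slope in that direction = a·(-0.9397) + b·(0.3420) = 0.28429.
Apparent dip = arctan|0.28429| = 15.87° (true dip is 44.2°, so apparent ≤ true as expected).

15.87°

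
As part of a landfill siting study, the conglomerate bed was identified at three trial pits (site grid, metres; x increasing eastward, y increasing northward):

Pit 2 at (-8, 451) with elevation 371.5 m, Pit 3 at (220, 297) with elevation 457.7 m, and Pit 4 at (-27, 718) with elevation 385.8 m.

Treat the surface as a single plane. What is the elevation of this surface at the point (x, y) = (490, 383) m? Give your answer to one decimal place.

Let the plane be z = a·x + b·y + c.
Pit 3−Pit 2: 228a − 154b = 86.2;  Pit 4−Pit 2: −19a + 267b = 14.3.
Solving gives a = 0.43516, b = 0.08452.
Then c = 371.5 − a·-8 − b·451 = 336.86.
At (490, 383): z = 213.2 + 32.4 + 336.86 = 582.5 m.

582.5 m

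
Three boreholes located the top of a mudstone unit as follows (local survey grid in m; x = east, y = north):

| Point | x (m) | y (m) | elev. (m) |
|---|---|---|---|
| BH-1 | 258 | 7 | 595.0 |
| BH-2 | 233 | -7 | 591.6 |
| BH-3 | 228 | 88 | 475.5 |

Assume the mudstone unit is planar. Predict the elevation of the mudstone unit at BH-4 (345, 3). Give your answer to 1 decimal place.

669.1 m

Two edge vectors: BH-1→BH-2 = (-25, -14, -3.4), BH-1→BH-3 = (-30, 81, -119.5).
Normal n = (BH-1→BH-2) × (BH-1→BH-3) = (1948.4, -2885.5, -2445).
So ∂z/∂x = −n_x/n_z = 0.79689 and ∂z/∂y = −n_y/n_z = −1.18016.
Intercept c from BH-1: 595 − 205.60 + 8.26 = 397.66.
At (345, 3): z = 274.9 − 3.5 + 397.66 = 669.1 m.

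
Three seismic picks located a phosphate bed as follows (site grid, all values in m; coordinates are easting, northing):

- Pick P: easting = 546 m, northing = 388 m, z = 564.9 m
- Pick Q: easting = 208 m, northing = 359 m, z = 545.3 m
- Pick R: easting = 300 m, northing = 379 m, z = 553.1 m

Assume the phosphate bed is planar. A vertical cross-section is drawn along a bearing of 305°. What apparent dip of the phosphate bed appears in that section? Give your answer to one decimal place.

4.8°

Let the plane be z = a·easting + b·northing + c.
Pick Q−Pick P: −338a − 29b = −19.6;  Pick R−Pick P: −246a − 9b = −11.8.
Solving gives a = 0.04052, b = 0.20362.
Unit vector along 305° is (sin 305°, cos 305°) = (-0.8192, 0.5736).
Slope in that direction = a·(-0.8192) + b·(0.5736) = 0.08360.
Apparent dip = arctan|0.08360| = 4.8° (true dip is 11.7°, so apparent ≤ true as expected).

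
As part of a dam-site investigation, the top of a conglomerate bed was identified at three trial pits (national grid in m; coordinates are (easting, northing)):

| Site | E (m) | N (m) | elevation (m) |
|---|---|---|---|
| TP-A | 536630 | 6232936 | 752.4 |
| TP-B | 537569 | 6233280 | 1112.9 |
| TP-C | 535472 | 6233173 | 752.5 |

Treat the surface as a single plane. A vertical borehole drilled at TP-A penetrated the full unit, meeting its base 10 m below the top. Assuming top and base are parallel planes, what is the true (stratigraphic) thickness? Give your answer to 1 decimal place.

Let the plane be z = a·E + b·N + c.
TP-B−TP-A: 939a + 344b = 360.5;  TP-C−TP-A: −1158a + 237b = 0.1.
Solving gives a = 0.13755, b = 0.67250.
|∇z| = √(a²+b²) = 0.68642, so dip δ = arctan(0.68642) = 34.47°.
True thickness = vertical thickness × cos δ = 10 × cos 34.47° = 8.2 m.

8.2 m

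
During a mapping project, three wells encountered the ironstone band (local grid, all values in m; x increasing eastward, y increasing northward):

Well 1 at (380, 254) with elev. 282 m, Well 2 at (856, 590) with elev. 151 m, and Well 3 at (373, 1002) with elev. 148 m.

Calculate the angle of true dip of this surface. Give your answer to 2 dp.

Two edge vectors: Well 1→Well 2 = (476, 336, -131), Well 1→Well 3 = (-7, 748, -134).
Normal n = (Well 1→Well 2) × (Well 1→Well 3) = (52964, 64701, 358400).
So ∂z/∂x = −n_x/n_z = −0.14778 and ∂z/∂y = −n_y/n_z = −0.18053.
Gradient magnitude |∇z| = √(a² + b²) = √(0.02184 + 0.03259) = 0.23330.
True dip = arctan(0.23330) = 13.13°, dipping toward NE (azimuth ≈ 039°).

13.13°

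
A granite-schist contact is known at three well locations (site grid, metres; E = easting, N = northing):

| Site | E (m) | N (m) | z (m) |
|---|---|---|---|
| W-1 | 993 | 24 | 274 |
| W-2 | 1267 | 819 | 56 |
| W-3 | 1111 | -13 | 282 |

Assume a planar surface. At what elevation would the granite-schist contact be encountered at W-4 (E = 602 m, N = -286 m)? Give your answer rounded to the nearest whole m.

364 m

Two edge vectors: W-1→W-2 = (274, 795, -218), W-1→W-3 = (118, -37, 8).
Normal n = (W-1→W-2) × (W-1→W-3) = (-1706, -27916, -103948).
So ∂z/∂E = −n_x/n_z = −0.01641 and ∂z/∂N = −n_y/n_z = −0.26856.
Intercept c from W-1: 274 + 16.30 + 6.45 = 296.74.
At (602, -286): z = −9.9 + 76.8 + 296.74 = 363.7 m.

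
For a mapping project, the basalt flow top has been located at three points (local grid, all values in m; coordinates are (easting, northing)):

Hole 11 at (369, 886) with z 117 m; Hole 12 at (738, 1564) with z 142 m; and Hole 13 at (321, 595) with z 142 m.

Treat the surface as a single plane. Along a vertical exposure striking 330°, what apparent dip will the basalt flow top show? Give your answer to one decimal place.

15.8°

Two edge vectors: Hole 11→Hole 12 = (369, 678, 25), Hole 11→Hole 13 = (-48, -291, 25).
Normal n = (Hole 11→Hole 12) × (Hole 11→Hole 13) = (24225, -10425, -74835).
So ∂z/∂E = −n_x/n_z = 0.32371 and ∂z/∂N = −n_y/n_z = −0.13931.
Unit vector along 330° is (sin 330°, cos 330°) = (-0.5000, 0.8660).
Slope in that direction = a·(-0.5000) + b·(0.8660) = −0.28250.
Apparent dip = arctan|0.28250| = 15.8° (true dip is 19.4°, so apparent ≤ true as expected).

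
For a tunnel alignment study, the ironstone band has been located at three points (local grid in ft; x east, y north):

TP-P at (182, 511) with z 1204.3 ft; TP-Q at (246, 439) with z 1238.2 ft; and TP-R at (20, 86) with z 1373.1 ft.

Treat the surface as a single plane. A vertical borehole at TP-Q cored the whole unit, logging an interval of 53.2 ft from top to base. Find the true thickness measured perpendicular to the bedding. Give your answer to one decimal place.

49.0 ft

Let the plane be z = a·x + b·y + c.
TP-Q−TP-P: 64a − 72b = 33.9;  TP-R−TP-P: −162a − 425b = 168.8.
Solving gives a = 0.05799, b = −0.41928.
|∇z| = √(a²+b²) = 0.42327, so dip δ = arctan(0.42327) = 22.94°.
True thickness = vertical thickness × cos δ = 53.2 × cos 22.94° = 49.0 ft.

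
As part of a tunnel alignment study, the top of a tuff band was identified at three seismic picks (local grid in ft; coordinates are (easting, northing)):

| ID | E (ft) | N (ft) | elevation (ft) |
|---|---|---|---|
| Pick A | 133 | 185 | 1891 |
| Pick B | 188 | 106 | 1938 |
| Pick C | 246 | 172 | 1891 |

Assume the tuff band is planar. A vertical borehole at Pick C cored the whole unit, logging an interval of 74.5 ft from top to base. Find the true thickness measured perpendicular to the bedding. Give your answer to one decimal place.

62.4 ft

Two edge vectors: Pick A→Pick B = (55, -79, 47), Pick A→Pick C = (113, -13, 0).
Normal n = (Pick A→Pick B) × (Pick A→Pick C) = (611, 5311, 8212).
So ∂z/∂E = −n_x/n_z = −0.07440 and ∂z/∂N = −n_y/n_z = −0.64674.
|∇z| = √(a²+b²) = 0.65100, so dip δ = arctan(0.65100) = 33.06°.
True thickness = vertical thickness × cos δ = 74.5 × cos 33.06° = 62.4 ft.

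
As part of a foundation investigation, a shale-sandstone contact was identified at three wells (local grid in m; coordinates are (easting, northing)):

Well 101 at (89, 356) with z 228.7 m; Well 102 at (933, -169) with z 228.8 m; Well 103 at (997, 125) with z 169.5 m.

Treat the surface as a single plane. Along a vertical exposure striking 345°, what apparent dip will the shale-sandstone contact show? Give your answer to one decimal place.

8.1°

Let the plane be z = a·E + b·N + c.
Well 102−Well 101: 844a − 525b = 0.1;  Well 103−Well 101: 908a − 231b = −59.2.
Solving gives a = −0.11040, b = −0.17767.
Unit vector along 345° is (sin 345°, cos 345°) = (-0.2588, 0.9659).
Slope in that direction = a·(-0.2588) + b·(0.9659) = −0.14304.
Apparent dip = arctan|0.14304| = 8.1° (true dip is 11.8°, so apparent ≤ true as expected).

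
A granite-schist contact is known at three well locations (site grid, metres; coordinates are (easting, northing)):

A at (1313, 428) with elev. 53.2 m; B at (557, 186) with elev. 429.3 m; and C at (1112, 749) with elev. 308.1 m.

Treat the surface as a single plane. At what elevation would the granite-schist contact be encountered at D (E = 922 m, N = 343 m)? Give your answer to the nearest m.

264 m

Let the plane be z = a·E + b·N + c.
B−A: −756a − 242b = 376.1;  C−A: −201a + 321b = 254.9.
Solving gives a = −0.62617, b = 0.40199.
Then c = 53.2 − a·1313 − b·428 = 703.30.
At (922, 343): z = −577.3 + 137.9 + 703.30 = 263.9 m.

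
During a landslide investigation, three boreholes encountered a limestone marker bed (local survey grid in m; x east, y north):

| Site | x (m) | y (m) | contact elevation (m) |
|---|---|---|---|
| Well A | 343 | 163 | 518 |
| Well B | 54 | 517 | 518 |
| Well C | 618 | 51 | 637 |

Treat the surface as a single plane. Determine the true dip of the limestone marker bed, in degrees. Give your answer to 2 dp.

Let the plane be z = a·x + b·y + c.
Well B−Well A: −289a + 354b = 0;  Well C−Well A: 275a − 112b = 119.
Solving gives a = 0.64827, b = 0.52924.
Gradient magnitude |∇z| = √(a² + b²) = √(0.42026 + 0.28009) = 0.83687.
True dip = arctan(0.83687) = 39.92°, dipping toward SW (azimuth ≈ 231°).

39.92°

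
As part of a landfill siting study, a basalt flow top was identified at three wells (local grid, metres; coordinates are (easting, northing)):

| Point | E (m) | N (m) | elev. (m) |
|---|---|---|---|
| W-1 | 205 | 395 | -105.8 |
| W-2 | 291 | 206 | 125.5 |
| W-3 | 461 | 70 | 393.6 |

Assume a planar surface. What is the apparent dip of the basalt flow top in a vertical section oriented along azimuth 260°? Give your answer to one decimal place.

Two edge vectors: W-1→W-2 = (86, -189, 231.3), W-1→W-3 = (256, -325, 499.4).
Normal n = (W-1→W-2) × (W-1→W-3) = (-19214.1, 16264.4, 20434).
So ∂z/∂E = −n_x/n_z = 0.94030 and ∂z/∂N = −n_y/n_z = −0.79595.
Unit vector along 260° is (sin 260°, cos 260°) = (-0.9848, -0.1736).
Slope in that direction = a·(-0.9848) + b·(-0.1736) = −0.78780.
Apparent dip = arctan|0.78780| = 38.2° (true dip is 50.9°, so apparent ≤ true as expected).

38.2°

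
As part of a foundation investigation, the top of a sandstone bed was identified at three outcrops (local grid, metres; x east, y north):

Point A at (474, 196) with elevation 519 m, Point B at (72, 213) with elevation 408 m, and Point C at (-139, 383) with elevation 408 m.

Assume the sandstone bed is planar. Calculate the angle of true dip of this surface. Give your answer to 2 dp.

Two edge vectors: Point A→Point B = (-402, 17, -111), Point A→Point C = (-613, 187, -111).
Normal n = (Point A→Point B) × (Point A→Point C) = (18870, 23421, -64753).
So ∂z/∂x = −n_x/n_z = 0.29142 and ∂z/∂y = −n_y/n_z = 0.36170.
Gradient magnitude |∇z| = √(a² + b²) = √(0.08492 + 0.13083) = 0.46449.
True dip = arctan(0.46449) = 24.91°, dipping toward SW (azimuth ≈ 219°).

24.91°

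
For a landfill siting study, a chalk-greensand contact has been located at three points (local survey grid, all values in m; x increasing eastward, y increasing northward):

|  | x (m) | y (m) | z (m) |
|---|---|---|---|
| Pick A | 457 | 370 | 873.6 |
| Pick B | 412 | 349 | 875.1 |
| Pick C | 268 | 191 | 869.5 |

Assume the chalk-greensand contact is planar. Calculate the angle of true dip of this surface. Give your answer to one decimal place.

8.2°

Two edge vectors: Pick A→Pick B = (-45, -21, 1.5), Pick A→Pick C = (-189, -179, -4.1).
Normal n = (Pick A→Pick B) × (Pick A→Pick C) = (354.6, -468, 4086).
So ∂z/∂x = −n_x/n_z = −0.08678 and ∂z/∂y = −n_y/n_z = 0.11454.
Gradient magnitude |∇z| = √(a² + b²) = √(0.00753 + 0.01312) = 0.14370.
True dip = arctan(0.14370) = 8.2°, dipping toward SE (azimuth ≈ 143°).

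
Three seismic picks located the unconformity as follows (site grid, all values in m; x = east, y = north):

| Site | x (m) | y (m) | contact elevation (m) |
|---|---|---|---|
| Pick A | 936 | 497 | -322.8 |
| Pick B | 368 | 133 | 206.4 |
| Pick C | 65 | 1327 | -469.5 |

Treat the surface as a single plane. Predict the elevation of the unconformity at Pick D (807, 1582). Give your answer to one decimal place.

Two edge vectors: Pick A→Pick B = (-568, -364, 529.2), Pick A→Pick C = (-871, 830, -146.7).
Normal n = (Pick A→Pick B) × (Pick A→Pick C) = (-385837.2, -544258.8, -788484).
So ∂z/∂x = −n_x/n_z = −0.489341 and ∂z/∂y = −n_y/n_z = −0.690260.
Intercept c from Pick A: -322.8 + 458.02 + 343.06 = 478.28.
At (807, 1582): z = −394.9 − 1092.0 + 478.28 = -1008.6 m.

-1008.6 m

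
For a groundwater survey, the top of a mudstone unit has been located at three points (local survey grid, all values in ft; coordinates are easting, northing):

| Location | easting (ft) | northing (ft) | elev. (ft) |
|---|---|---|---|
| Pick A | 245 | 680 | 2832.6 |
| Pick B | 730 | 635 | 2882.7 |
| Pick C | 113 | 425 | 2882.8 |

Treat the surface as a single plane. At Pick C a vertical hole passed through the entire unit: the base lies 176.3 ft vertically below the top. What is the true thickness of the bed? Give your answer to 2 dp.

Two edge vectors: Pick A→Pick B = (485, -45, 50.1), Pick A→Pick C = (-132, -255, 50.2).
Normal n = (Pick A→Pick B) × (Pick A→Pick C) = (10516.5, -30960.2, -129615).
So ∂z/∂easting = −n_x/n_z = 0.08114 and ∂z/∂northing = −n_y/n_z = −0.23886.
|∇z| = √(a²+b²) = 0.25227, so dip δ = arctan(0.25227) = 14.16°.
True thickness = vertical thickness × cos δ = 176.3 × cos 14.16° = 170.94 ft.

170.94 ft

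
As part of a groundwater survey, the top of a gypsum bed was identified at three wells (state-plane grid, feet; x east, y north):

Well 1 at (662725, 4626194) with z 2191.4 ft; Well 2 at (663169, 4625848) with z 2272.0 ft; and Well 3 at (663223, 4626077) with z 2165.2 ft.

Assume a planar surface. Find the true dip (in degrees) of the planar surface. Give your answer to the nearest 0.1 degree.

24.5°

Let the plane be z = a·x + b·y + c.
Well 2−Well 1: 444a − 346b = 80.6;  Well 3−Well 1: 498a − 117b = −26.2.
Solving gives a = −0.15367, b = −0.43014.
Gradient magnitude |∇z| = √(a² + b²) = √(0.02361 + 0.18502) = 0.45676.
True dip = arctan(0.45676) = 24.5°, dipping toward NNE (azimuth ≈ 020°).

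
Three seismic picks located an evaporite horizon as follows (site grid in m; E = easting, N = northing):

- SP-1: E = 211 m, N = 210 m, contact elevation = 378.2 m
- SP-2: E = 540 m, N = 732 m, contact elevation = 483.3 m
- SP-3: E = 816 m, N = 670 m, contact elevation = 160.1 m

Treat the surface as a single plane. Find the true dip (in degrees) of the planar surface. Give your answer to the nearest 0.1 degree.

Two edge vectors: SP-1→SP-2 = (329, 522, 105.1), SP-1→SP-3 = (605, 460, -218.1).
Normal n = (SP-1→SP-2) × (SP-1→SP-3) = (-162194.2, 135340.4, -164470).
So ∂z/∂E = −n_x/n_z = −0.98616 and ∂z/∂N = −n_y/n_z = 0.82289.
Gradient magnitude |∇z| = √(a² + b²) = √(0.97252 + 0.67714) = 1.28439.
True dip = arctan(1.28439) = 52.1°, dipping toward SE (azimuth ≈ 130°).

52.1°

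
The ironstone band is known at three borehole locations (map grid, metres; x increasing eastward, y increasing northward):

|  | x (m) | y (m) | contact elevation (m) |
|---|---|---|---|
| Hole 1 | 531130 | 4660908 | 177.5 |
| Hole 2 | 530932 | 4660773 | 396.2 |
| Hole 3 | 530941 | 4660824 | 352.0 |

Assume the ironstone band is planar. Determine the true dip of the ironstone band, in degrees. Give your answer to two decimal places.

43.87°

Two edge vectors: Hole 1→Hole 2 = (-198, -135, 218.7), Hole 1→Hole 3 = (-189, -84, 174.5).
Normal n = (Hole 1→Hole 2) × (Hole 1→Hole 3) = (-5186.7, -6783.3, -8883).
So ∂z/∂x = −n_x/n_z = −0.58389 and ∂z/∂y = −n_y/n_z = −0.76363.
Gradient magnitude |∇z| = √(a² + b²) = √(0.34093 + 0.58313) = 0.96128.
True dip = arctan(0.96128) = 43.87°, dipping toward NE (azimuth ≈ 037°).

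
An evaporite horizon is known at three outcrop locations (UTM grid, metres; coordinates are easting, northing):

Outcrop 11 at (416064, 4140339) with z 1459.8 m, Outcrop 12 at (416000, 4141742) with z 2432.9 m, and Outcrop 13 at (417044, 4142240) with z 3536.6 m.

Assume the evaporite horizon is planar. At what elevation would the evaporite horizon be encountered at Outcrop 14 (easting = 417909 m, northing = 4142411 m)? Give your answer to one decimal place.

Two edge vectors: Outcrop 11→Outcrop 12 = (-64, 1403, 973.1), Outcrop 11→Outcrop 13 = (980, 1901, 2076.8).
Normal n = (Outcrop 11→Outcrop 12) × (Outcrop 11→Outcrop 13) = (1063887.3, 1086553.2, -1496604).
So ∂z/∂easting = −n_x/n_z = 0.710867604 and ∂z/∂northing = −n_y/n_z = 0.726012492.
Intercept c from Outcrop 11: 1459.8 − 295766.42 − 3005937.84 = −3300244.46.
At (417909, 4142411): z = 297078.0 + 3007442.1 − 3300244.46 = 4275.6 m.

4275.6 m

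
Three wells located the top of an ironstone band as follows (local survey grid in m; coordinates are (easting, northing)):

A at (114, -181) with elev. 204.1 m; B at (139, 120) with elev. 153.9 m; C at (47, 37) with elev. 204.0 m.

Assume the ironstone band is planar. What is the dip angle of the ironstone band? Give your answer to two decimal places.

Let the plane be z = a·E + b·N + c.
B−A: 25a + 301b = −50.2;  C−A: −67a + 218b = −0.1.
Solving gives a = −0.42603, b = −0.13139.
Gradient magnitude |∇z| = √(a² + b²) = √(0.18150 + 0.01726) = 0.44583.
True dip = arctan(0.44583) = 24.03°, dipping toward ENE (azimuth ≈ 073°).

24.03°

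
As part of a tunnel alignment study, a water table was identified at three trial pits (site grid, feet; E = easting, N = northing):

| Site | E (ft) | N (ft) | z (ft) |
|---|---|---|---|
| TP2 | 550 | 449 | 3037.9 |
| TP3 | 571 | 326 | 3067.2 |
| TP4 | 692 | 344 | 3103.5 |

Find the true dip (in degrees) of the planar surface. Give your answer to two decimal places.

Let the plane be z = a·E + b·N + c.
TP3−TP2: 21a − 123b = 29.3;  TP4−TP2: 142a − 105b = 65.6.
Solving gives a = 0.32713, b = −0.18236.
Gradient magnitude |∇z| = √(a² + b²) = √(0.10701 + 0.03326) = 0.37452.
True dip = arctan(0.37452) = 20.53°, dipping toward WNW (azimuth ≈ 299°).

20.53°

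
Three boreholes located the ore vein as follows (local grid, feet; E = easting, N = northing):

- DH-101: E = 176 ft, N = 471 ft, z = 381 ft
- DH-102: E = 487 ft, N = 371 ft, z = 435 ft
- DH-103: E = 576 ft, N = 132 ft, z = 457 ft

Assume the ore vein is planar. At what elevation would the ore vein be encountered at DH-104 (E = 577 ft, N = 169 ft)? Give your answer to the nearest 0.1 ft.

Let the plane be z = a·E + b·N + c.
DH-102−DH-101: 311a − 100b = 54;  DH-103−DH-101: 400a − 339b = 76.
Solving gives a = 0.16363, b = −0.03112.
Then c = 381 − a·176 − b·471 = 366.86.
At (577, 169): z = 94.4 − 5.3 + 366.86 = 456.0 ft.

456.0 ft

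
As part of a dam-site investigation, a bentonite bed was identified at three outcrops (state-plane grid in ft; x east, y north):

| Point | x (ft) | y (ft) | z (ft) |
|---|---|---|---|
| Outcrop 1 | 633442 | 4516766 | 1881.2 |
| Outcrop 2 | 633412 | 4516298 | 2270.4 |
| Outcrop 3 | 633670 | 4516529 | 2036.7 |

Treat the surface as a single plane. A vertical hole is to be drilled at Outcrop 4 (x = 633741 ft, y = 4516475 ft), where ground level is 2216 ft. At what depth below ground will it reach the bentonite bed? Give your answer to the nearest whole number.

147 ft

Let the plane be z = a·x + b·y + c.
Outcrop 2−Outcrop 1: −30a − 468b = 389.2;  Outcrop 3−Outcrop 1: 228a − 237b = 155.5.
Solving gives a = −0.17103696, b = −0.82066002.
Then c = 1881.2 − a·633442 − b·4516766 = 3816952.49.
At (633741, 4516475): z_contact = −108393.1 − 3706490.5 + 3816952.49 = 2068.9 ft.
Depth below ground = 2216 − 2068.9 = 147 ft.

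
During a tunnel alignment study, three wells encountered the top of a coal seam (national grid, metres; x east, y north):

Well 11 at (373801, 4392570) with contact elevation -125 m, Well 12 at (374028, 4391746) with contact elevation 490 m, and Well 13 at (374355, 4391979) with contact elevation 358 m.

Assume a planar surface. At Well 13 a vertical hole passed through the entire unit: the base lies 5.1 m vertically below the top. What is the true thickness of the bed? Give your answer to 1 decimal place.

Two edge vectors: Well 11→Well 12 = (227, -824, 615), Well 11→Well 13 = (554, -591, 483).
Normal n = (Well 11→Well 12) × (Well 11→Well 13) = (-34527, 231069, 322339).
So ∂z/∂x = −n_x/n_z = 0.10711 and ∂z/∂y = −n_y/n_z = −0.71685.
|∇z| = √(a²+b²) = 0.72481, so dip δ = arctan(0.72481) = 35.93°.
True thickness = vertical thickness × cos δ = 5.1 × cos 35.93° = 4.1 m.

4.1 m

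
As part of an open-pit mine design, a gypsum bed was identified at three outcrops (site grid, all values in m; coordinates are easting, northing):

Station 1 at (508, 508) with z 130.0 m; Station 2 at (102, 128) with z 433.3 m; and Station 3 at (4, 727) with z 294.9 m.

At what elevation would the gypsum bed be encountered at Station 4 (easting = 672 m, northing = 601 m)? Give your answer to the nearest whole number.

Let the plane be z = a·easting + b·northing + c.
Station 2−Station 1: −406a − 380b = 303.3;  Station 3−Station 1: −504a + 219b = 164.9.
Solving gives a = −0.46030, b = −0.30636.
Then c = 130 − a·508 − b·508 = 519.47.
At (672, 601): z = −309.3 − 184.1 + 519.47 = 26.0 m.

26 m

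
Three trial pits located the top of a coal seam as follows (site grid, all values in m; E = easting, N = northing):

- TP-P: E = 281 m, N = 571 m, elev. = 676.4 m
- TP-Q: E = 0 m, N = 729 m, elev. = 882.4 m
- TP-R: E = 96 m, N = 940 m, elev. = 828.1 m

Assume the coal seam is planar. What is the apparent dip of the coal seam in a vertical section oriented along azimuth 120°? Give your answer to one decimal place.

32.4°

Let the plane be z = a·E + b·N + c.
TP-Q−TP-P: −281a + 158b = 206;  TP-R−TP-P: −185a + 369b = 151.7.
Solving gives a = −0.69898, b = 0.06067.
Unit vector along 120° is (sin 120°, cos 120°) = (0.8660, -0.5000).
Slope in that direction = a·(0.8660) + b·(-0.5000) = −0.63567.
Apparent dip = arctan|0.63567| = 32.4° (true dip is 35.1°, so apparent ≤ true as expected).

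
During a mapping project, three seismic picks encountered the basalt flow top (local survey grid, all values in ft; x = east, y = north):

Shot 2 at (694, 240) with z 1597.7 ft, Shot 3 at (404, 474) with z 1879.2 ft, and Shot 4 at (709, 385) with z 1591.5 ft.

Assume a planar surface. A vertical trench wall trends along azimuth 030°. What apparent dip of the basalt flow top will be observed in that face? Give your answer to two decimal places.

22.67°

Let the plane be z = a·x + b·y + c.
Shot 3−Shot 2: −290a + 234b = 281.5;  Shot 4−Shot 2: 15a + 145b = −6.2.
Solving gives a = −0.92775, b = 0.05322.
Unit vector along 030° is (sin 30°, cos 30°) = (0.5000, 0.8660).
Slope in that direction = a·(0.5000) + b·(0.8660) = −0.41779.
Apparent dip = arctan|0.41779| = 22.67° (true dip is 42.9°, so apparent ≤ true as expected).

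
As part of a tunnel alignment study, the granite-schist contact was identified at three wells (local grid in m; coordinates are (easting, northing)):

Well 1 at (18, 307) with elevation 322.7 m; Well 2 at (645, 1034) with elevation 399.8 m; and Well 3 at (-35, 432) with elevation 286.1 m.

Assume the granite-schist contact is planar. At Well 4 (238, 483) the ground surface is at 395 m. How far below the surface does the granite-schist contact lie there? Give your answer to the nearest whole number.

Let the plane be z = a·E + b·N + c.
Well 2−Well 1: 627a + 727b = 77.1;  Well 3−Well 1: −53a + 125b = −36.6.
Solving gives a = 0.31004, b = −0.16134.
Then c = 322.7 − a·18 − b·307 = 366.65.
At (238, 483): z_contact = 73.8 − 77.9 + 366.65 = 362.5 m.
Depth below ground = 395 − 362.5 = 32 m.

32 m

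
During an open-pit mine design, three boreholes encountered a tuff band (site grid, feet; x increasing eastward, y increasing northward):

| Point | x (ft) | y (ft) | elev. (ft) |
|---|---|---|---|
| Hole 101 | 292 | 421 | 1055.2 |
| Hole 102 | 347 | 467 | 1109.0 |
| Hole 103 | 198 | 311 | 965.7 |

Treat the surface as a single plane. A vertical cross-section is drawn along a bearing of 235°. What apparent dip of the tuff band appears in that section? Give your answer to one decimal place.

Two edge vectors: Hole 101→Hole 102 = (55, 46, 53.8), Hole 101→Hole 103 = (-94, -110, -89.5).
Normal n = (Hole 101→Hole 102) × (Hole 101→Hole 103) = (1801, -134.7, -1726).
So ∂z/∂x = −n_x/n_z = 1.04345 and ∂z/∂y = −n_y/n_z = −0.07804.
Unit vector along 235° is (sin 235°, cos 235°) = (-0.8192, -0.5736).
Slope in that direction = a·(-0.8192) + b·(-0.5736) = −0.80998.
Apparent dip = arctan|0.80998| = 39.0° (true dip is 46.3°, so apparent ≤ true as expected).

39.0°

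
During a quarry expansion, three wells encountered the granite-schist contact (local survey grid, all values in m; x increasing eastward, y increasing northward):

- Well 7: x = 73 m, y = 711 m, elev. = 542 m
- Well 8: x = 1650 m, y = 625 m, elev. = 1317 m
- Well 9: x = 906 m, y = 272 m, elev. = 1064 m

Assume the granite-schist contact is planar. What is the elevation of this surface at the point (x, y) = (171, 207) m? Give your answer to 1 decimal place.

Let the plane be z = a·x + b·y + c.
Well 8−Well 7: 1577a − 86b = 775;  Well 9−Well 7: 833a − 439b = 522.
Solving gives a = 0.475833, b = −0.286175.
Then c = 542 − a·73 − b·711 = 710.73.
At (171, 207): z = 81.4 − 59.2 + 710.73 = 732.9 m.

732.9 m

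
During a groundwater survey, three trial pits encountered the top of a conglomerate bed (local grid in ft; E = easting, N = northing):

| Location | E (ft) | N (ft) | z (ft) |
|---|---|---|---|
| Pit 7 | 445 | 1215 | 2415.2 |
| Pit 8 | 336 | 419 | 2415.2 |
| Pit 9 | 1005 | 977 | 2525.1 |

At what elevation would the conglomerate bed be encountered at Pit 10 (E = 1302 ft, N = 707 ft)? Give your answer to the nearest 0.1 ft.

2587.0 ft

Let the plane be z = a·E + b·N + c.
Pit 8−Pit 7: −109a − 796b = 0;  Pit 9−Pit 7: 560a − 238b = 109.9.
Solving gives a = 0.185457, b = −0.025395.
Then c = 2415.2 − a·445 − b·1215 = 2363.53.
At (1302, 707): z = 241.5 − 18.0 + 2363.53 = 2587.0 ft.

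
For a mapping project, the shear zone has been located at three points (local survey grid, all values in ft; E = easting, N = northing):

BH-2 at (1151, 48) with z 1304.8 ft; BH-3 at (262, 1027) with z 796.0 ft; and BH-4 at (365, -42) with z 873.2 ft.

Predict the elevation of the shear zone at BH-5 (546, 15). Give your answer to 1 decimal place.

971.9 ft

Two edge vectors: BH-2→BH-3 = (-889, 979, -508.8), BH-2→BH-4 = (-786, -90, -431.6).
Normal n = (BH-2→BH-3) × (BH-2→BH-4) = (-468328.4, 16224.4, 849504).
So ∂z/∂E = −n_x/n_z = 0.551296 and ∂z/∂N = −n_y/n_z = −0.019099.
Intercept c from BH-2: 1304.8 − 634.54 + 0.92 = 671.17.
At (546, 15): z = 301.0 − 0.3 + 671.17 = 971.9 ft.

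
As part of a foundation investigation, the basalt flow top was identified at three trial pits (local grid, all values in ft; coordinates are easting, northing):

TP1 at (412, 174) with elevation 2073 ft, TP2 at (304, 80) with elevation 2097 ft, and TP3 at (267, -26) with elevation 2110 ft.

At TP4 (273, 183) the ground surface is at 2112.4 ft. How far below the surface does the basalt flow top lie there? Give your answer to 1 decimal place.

Let the plane be z = a·easting + b·northing + c.
TP2−TP1: −108a − 94b = 24;  TP3−TP1: −145a − 200b = 37.
Solving gives a = −0.16587, b = −0.06474.
Then c = 2073 − a·412 − b·174 = 2152.60.
At (273, 183): z_contact = −45.28 − 11.85 + 2152.60 = 2095.47 ft.
Depth below ground = 2112.4 − 2095.47 = 16.9 ft.

16.9 ft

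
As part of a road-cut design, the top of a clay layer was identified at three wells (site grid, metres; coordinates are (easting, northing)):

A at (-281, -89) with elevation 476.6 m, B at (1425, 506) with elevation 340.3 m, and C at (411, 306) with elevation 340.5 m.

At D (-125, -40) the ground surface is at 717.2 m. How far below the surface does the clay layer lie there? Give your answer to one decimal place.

250.2 m

Let the plane be z = a·E + b·N + c.
B−A: 1706a + 595b = −136.3;  C−A: 692a + 395b = −136.1.
Solving gives a = 0.103540, b = −0.525949.
Then c = 476.6 − a·-281 − b·-89 = 458.89.
At (-125, -40): z_contact = −12.94 + 21.04 + 458.89 = 466.98 m.
Depth below ground = 717.2 − 466.98 = 250.2 m.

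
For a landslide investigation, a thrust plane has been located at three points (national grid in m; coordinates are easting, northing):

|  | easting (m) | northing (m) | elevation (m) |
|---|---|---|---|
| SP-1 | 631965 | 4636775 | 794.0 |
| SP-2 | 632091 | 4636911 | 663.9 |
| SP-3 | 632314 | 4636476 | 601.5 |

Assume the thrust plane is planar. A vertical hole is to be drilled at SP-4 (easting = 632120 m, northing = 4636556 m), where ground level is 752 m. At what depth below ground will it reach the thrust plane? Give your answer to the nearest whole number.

22 m

Let the plane be z = a·easting + b·northing + c.
SP-2−SP-1: 126a + 136b = −130.1;  SP-3−SP-1: 349a − 299b = −192.5.
Solving gives a = −0.76440485, b = −0.24841904.
Then c = 794 − a·631965 − b·4636775 = 1635734.29.
At (632120, 4636556): z_contact = −483195.6 − 1151808.8 + 1635734.29 = 729.9 m.
Depth below ground = 752 − 729.9 = 22 m.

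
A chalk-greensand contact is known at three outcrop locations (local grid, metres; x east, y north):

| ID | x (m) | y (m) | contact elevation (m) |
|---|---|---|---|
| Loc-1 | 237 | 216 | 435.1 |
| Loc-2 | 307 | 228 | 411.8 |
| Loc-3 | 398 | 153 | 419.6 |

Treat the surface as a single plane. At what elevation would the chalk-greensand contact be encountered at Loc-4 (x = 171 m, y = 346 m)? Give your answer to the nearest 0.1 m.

Let the plane be z = a·x + b·y + c.
Loc-2−Loc-1: 70a + 12b = −23.3;  Loc-3−Loc-1: 161a − 63b = −15.5.
Solving gives a = −0.26079, b = −0.42042.
Then c = 435.1 − a·237 − b·216 = 587.72.
At (171, 346): z = −44.6 − 145.5 + 587.72 = 397.7 m.

397.7 m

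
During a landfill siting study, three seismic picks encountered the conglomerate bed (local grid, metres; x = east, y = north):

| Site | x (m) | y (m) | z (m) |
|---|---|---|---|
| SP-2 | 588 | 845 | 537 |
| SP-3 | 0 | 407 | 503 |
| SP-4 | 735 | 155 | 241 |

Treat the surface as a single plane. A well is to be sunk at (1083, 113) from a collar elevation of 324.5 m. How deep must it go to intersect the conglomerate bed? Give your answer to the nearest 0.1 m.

Two edge vectors: SP-2→SP-3 = (-588, -438, -34), SP-2→SP-4 = (147, -690, -296).
Normal n = (SP-2→SP-3) × (SP-2→SP-4) = (106188, -179046, 470106).
So ∂z/∂x = −n_x/n_z = −0.225881 and ∂z/∂y = −n_y/n_z = 0.380863.
Intercept c from SP-2: 537 + 132.82 − 321.83 = 347.99.
At (1083, 113): z_contact = −244.63 + 43.04 + 347.99 = 146.40 m.
Depth below ground = 324.5 − 146.40 = 178.1 m.

178.1 m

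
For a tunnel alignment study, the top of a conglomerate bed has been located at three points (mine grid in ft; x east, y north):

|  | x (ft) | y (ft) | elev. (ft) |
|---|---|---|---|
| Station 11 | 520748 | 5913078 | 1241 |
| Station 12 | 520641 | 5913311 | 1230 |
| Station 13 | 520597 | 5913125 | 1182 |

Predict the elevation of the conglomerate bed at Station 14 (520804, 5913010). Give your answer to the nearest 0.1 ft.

1255.1 ft

Let the plane be z = a·x + b·y + c.
Station 12−Station 11: −107a + 233b = −11;  Station 13−Station 11: −151a + 47b = −59.
Solving gives a = 0.438747761, b = 0.154274723.
Then c = 1241 − a·520748 − b·5913078 = −1139474.49.
At (520804, 5913010): z = 228501.6 + 912228.0 − 1139474.49 = 1255.1 ft.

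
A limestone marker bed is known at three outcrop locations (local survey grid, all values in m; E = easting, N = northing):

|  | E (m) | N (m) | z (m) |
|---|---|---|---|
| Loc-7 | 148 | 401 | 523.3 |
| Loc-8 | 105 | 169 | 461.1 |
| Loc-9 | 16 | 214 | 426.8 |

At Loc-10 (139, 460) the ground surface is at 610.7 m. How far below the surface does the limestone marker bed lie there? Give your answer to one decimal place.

Two edge vectors: Loc-7→Loc-8 = (-43, -232, -62.2), Loc-7→Loc-9 = (-132, -187, -96.5).
Normal n = (Loc-7→Loc-8) × (Loc-7→Loc-9) = (10756.6, 4060.9, -22583).
So ∂z/∂E = −n_x/n_z = 0.47631 and ∂z/∂N = −n_y/n_z = 0.17982.
Intercept c from Loc-7: 523.3 − 70.49 − 72.11 = 380.70.
At (139, 460): z_contact = 66.21 + 82.72 + 380.70 = 529.62 m.
Depth below ground = 610.7 − 529.62 = 81.1 m.

81.1 m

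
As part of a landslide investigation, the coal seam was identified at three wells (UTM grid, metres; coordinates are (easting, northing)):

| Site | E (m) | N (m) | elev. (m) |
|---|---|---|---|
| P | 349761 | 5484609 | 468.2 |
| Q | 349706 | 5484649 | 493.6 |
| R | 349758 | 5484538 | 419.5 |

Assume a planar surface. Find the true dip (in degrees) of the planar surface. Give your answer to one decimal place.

Let the plane be z = a·E + b·N + c.
Q−P: −55a + 40b = 25.4;  R−P: −3a − 71b = −48.7.
Solving gives a = 0.03593, b = 0.68440.
Gradient magnitude |∇z| = √(a² + b²) = √(0.00129 + 0.46840) = 0.68534.
True dip = arctan(0.68534) = 34.4°, dipping toward S (azimuth ≈ 183°).

34.4°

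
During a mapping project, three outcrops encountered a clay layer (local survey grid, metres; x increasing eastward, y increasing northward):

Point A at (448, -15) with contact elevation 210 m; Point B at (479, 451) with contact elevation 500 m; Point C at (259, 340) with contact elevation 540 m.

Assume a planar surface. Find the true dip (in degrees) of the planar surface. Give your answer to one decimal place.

39.8°

Two edge vectors: Point A→Point B = (31, 466, 290), Point A→Point C = (-189, 355, 330).
Normal n = (Point A→Point B) × (Point A→Point C) = (50830, -65040, 99079).
So ∂z/∂x = −n_x/n_z = −0.51302 and ∂z/∂y = −n_y/n_z = 0.65645.
Gradient magnitude |∇z| = √(a² + b²) = √(0.26319 + 0.43092) = 0.83314.
True dip = arctan(0.83314) = 39.8°, dipping toward SE (azimuth ≈ 142°).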